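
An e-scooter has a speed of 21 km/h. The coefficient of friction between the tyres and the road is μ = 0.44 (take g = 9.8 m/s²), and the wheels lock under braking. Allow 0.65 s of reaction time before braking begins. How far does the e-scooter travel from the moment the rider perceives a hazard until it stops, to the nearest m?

Total stopping distance ≈ 8 m

21 km/h ÷ 3.6 = 5.8333 m/s.
a = μg = 0.44 × 9.8 = 4.312 m/s².
Reaction distance = v·t_r = 5.8333 × 0.65 = 3.792 m.
Braking distance = v²/(2a) = 5.8333² / (2 × 4.312) = 34.027 / 8.624 = 3.946 m.
Total = 3.792 + 3.946 = 7.738 m.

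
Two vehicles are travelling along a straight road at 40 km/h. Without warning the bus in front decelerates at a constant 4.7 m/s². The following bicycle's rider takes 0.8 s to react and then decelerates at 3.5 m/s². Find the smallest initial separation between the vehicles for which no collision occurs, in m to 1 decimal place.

Minimum gap ≈ 13.4 m

40 km/h ÷ 3.6 = 11.1111 m/s.
Leader travels v²/(2a_L) = 123.457 / 9.400 = 13.134 m before stopping.
Follower covers v·t_r = 11.1111 × 0.8 = 8.889 m while reacting, then v²/(2a_F) = 123.457 / 7.000 = 17.637 m while braking, for a total of 8.889 + 17.637 = 26.526 m.
Since a_F ≤ a_L and the follower starts braking later, the follower is never slower than the leader, so the closest approach is when both have stopped.
Minimum gap = 26.526 − 13.134 = 13.392 m.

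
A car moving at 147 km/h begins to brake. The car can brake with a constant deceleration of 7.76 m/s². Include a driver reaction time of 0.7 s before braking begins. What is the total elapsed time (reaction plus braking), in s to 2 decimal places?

Total time ≈ 5.96 s

147 km/h ÷ 3.6 = 40.8333 m/s.
Braking time = v/a = 40.8333 / 7.760 = 5.262 s.
Total = 0.7 + 5.262 = 5.962 s.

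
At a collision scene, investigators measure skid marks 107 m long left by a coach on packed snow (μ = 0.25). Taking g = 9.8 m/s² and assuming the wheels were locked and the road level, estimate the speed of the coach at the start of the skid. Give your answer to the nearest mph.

Initial speed ≈ 51 mph

Deceleration a = μg = 0.25 × 9.8 = 2.450 m/s².
v = √(2a·d) = √(2 × 2.450 × 107) = √524.300 = 22.8976 m/s.
= 22.8976 ÷ 0.44704 = 51.220 mph.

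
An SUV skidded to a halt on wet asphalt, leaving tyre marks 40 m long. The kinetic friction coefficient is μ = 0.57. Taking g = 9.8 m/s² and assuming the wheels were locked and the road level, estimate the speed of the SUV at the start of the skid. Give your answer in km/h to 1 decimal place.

Deceleration a = μg = 0.57 × 9.8 = 5.586 m/s².
v = √(2a·d) = √(2 × 5.586 × 40) = √446.880 = 21.1395 m/s.
= 21.1395 × 3.6 = 76.102 km/h.

Initial speed ≈ 76.1 km/h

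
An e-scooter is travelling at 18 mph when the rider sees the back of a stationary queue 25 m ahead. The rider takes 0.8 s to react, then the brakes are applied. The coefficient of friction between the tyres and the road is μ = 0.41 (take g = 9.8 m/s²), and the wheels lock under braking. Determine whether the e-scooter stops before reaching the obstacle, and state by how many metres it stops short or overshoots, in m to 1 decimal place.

Yes — it stops 10.5 m short of the obstacle

18 mph × 0.44704 = 8.0467 m/s.
a = μg = 0.41 × 9.8 = 4.018 m/s².
Reaction distance = 8.0467 × 0.8 = 6.437 m.
Braking distance = v²/(2a) = 64.749 / 8.036 = 8.057 m.
Total stopping distance = 6.437 + 8.057 = 14.494 m, vs 25 m available — it stops with 25 − 14.494 = 10.506 m to spare.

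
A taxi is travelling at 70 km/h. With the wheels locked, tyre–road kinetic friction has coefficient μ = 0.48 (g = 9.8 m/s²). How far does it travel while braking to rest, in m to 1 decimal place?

Braking distance ≈ 40.2 m

70 km/h ÷ 3.6 = 19.4444 m/s.
a = μg = 0.48 × 9.8 = 4.704 m/s².
Braking distance = v²/(2a) = 19.4444² / (2 × 4.704) = 378.085 / 9.408 = 40.188 m.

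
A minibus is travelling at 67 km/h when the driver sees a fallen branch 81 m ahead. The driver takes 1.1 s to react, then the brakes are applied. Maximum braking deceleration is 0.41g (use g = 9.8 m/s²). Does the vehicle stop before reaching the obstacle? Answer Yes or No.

67 km/h ÷ 3.6 = 18.6111 m/s.
a = 0.41 × 9.8 = 4.018 m/s².
Reaction distance = 18.6111 × 1.1 = 20.472 m.
Braking distance = v²/(2a) = 346.373 / 8.036 = 43.103 m.
Total stopping distance = 20.472 + 43.103 = 63.575 m, vs 81 m available — it stops with 81 − 63.575 = 17.425 m to spare.

Yes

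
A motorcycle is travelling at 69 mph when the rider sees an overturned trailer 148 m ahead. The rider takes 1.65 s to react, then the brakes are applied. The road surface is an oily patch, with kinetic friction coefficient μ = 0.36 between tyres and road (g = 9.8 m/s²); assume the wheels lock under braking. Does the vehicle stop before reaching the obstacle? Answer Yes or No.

69 mph × 0.44704 = 30.8458 m/s.
a = μg = 0.36 × 9.8 = 3.528 m/s².
Reaction distance = 30.8458 × 1.65 = 50.896 m.
Braking distance = v²/(2a) = 951.463 / 7.056 = 134.845 m.
Total stopping distance = 50.896 + 134.845 = 185.741 m, vs 148 m available — it cannot stop in time and overshoots by 185.741 − 148 = 37.741 m.

No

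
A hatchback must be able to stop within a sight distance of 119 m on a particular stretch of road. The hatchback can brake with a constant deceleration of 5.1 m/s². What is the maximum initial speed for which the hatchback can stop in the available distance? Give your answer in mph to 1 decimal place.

Maximum speed ≈ 77.9 mph

v²/(2a) = d ⇒ v = √(2 × 5.100 × 119) = √1213.80 = 34.8396 m/s.
34.8396 m/s ÷ 0.44704 = 77.934 mph.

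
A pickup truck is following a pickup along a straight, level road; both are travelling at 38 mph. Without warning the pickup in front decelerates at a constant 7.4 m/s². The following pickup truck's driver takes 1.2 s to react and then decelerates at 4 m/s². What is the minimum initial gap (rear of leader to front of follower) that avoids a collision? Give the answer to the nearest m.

Minimum gap ≈ 37 m

38 mph × 0.44704 = 16.9875 m/s.
Leader travels v²/(2a_L) = 288.575 / 14.800 = 19.498 m before stopping.
Follower covers v·t_r = 16.9875 × 1.2 = 20.385 m while reacting, then v²/(2a_F) = 288.575 / 8.000 = 36.072 m while braking, for a total of 20.385 + 36.072 = 56.457 m.
Since a_F ≤ a_L and the follower starts braking later, the follower is never slower than the leader, so the closest approach is when both have stopped.
Minimum gap = 56.457 − 19.498 = 36.959 m.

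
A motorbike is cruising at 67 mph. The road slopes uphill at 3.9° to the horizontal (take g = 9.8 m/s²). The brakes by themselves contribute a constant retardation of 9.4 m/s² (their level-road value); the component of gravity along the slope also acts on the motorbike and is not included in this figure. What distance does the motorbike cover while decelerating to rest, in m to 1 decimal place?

Braking distance ≈ 44.6 m

67 mph × 0.44704 = 29.9517 m/s.
Gravity along the uphill slope adds to the braking deceleration: a_eff = 9.400 + 9.8·sin 3.9° = 9.400 + 0.667 = 10.067 m/s².
Braking distance = v²/(2a) = 29.9517² / (2 × 10.067) = 897.104 / 20.134 = 44.557 m.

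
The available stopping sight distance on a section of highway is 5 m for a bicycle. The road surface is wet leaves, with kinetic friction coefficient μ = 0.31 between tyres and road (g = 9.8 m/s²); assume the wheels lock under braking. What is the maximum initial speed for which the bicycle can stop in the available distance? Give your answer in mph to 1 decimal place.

Maximum speed ≈ 12.3 mph

a = μg = 0.31 × 9.8 = 3.038 m/s².
v²/(2a) = d ⇒ v = √(2 × 3.038 × 5) = √30.38 = 5.5118 m/s.
5.5118 m/s ÷ 0.44704 = 12.330 mph.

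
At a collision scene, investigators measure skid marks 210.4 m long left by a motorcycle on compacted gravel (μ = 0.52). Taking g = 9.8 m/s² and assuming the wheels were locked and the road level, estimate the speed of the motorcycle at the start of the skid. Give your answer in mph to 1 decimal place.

Deceleration a = μg = 0.52 × 9.8 = 5.096 m/s².
v = √(2a·d) = √(2 × 5.096 × 210.4) = √2144.397 = 46.3076 m/s.
= 46.3076 ÷ 0.44704 = 103.587 mph.

Initial speed ≈ 103.6 mph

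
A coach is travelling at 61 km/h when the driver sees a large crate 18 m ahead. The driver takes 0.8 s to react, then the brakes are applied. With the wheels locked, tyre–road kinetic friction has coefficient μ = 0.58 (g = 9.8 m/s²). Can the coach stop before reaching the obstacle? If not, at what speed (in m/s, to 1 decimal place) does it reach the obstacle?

61 km/h ÷ 3.6 = 16.9444 m/s.
a = μg = 0.58 × 9.8 = 5.684 m/s².
Reaction distance = 16.9444 × 0.8 = 13.556 m.
Braking distance needed to stop: v²/(2a) = 287.113 / 11.368 = 25.256 m, so total needed = 13.556 + 25.256 = 38.812 m > 18 m — it cannot stop.
Distance remaining when braking begins: 18 − 13.556 = 4.444 m.
v² = v₀² − 2a·d = 287.113 − 2 × 5.684 × 4.444 = 236.594 m²/s².
v = √236.594 = 15.382 m/s.

No — it strikes the obstacle at 15.4 m/s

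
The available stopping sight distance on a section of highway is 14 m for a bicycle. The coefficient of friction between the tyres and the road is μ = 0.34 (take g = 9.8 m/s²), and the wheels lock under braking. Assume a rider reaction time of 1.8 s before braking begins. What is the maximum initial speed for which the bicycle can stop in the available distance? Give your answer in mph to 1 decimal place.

Maximum speed ≈ 12.0 mph

a = μg = 0.34 × 9.8 = 3.332 m/s².
Stopping distance: v·t_r + v²/(2a) = 14 with t_r = 1.8 s and a = 3.332 m/s².
So v² + 11.995 v − 93.30 = 0.
Positive root: v = −a·t_r + √((a·t_r)² + 2a·d) = −5.998 + √(35.976 + 93.30) = 5.3720 m/s.
5.3720 m/s ÷ 0.44704 = 12.017 mph.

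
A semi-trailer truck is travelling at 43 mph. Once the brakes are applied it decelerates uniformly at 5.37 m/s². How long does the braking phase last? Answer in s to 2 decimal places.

43 mph × 0.44704 = 19.2227 m/s.
Braking time = v/a = 19.2227 / 5.370 = 3.580 s.

Braking time ≈ 3.58 s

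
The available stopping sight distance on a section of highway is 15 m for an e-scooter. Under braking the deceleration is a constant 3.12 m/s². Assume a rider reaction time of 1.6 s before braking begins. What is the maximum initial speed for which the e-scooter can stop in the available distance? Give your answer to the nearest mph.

Maximum speed ≈ 13 mph

Stopping distance: v·t_r + v²/(2a) = 15 with t_r = 1.6 s and a = 3.120 m/s².
So v² + 9.984 v − 93.60 = 0.
Positive root: v = −a·t_r + √((a·t_r)² + 2a·d) = −4.992 + √(24.920 + 93.60) = 5.8947 m/s.
5.8947 m/s ÷ 0.44704 = 13.186 mph.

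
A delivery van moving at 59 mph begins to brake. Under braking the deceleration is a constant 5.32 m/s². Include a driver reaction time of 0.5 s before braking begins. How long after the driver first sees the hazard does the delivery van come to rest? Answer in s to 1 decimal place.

59 mph × 0.44704 = 26.3754 m/s.
Braking time = v/a = 26.3754 / 5.320 = 4.958 s.
Total = 0.5 + 4.958 = 5.458 s.

Total time ≈ 5.5 s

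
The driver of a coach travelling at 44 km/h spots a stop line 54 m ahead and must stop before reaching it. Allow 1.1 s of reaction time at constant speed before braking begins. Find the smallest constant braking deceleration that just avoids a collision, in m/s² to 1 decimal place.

44 km/h ÷ 3.6 = 12.2222 m/s.
Distance covered during reaction = 12.2222 × 1.1 = 13.444 m.
Distance available for braking: 54 − 13.444 = 40.556 m.
v² = 2a·d ⇒ a = v²/(2d) = 12.2222² / (2 × 40.556) = 149.382 / 81.112 = 1.8417 m/s².

Required deceleration ≈ 1.8 m/s²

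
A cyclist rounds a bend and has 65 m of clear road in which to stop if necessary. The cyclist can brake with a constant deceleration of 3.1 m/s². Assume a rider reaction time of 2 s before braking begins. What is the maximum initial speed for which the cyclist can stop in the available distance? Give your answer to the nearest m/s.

Stopping distance: v·t_r + v²/(2a) = 65 with t_r = 2 s and a = 3.100 m/s².
So v² + 12.400 v − 403.00 = 0.
Positive root: v = −a·t_r + √((a·t_r)² + 2a·d) = −6.200 + √(38.440 + 403.00) = 14.8105 m/s.

Maximum speed ≈ 15 m/s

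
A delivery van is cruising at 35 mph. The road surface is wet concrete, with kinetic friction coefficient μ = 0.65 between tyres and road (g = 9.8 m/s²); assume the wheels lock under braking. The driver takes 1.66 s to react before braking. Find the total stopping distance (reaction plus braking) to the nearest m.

35 mph × 0.44704 = 15.6464 m/s.
a = μg = 0.65 × 9.8 = 6.370 m/s².
Reaction distance = v·t_r = 15.6464 × 1.66 = 25.973 m.
Braking distance = v²/(2a) = 15.6464² / (2 × 6.370) = 244.810 / 12.740 = 19.216 m.
Total = 25.973 + 19.216 = 45.189 m.

Total stopping distance ≈ 45 m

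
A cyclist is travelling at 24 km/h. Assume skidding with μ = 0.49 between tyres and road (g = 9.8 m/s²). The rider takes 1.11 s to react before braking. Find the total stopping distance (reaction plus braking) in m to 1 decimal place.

24 km/h ÷ 3.6 = 6.6667 m/s.
a = μg = 0.49 × 9.8 = 4.802 m/s².
Reaction distance = v·t_r = 6.6667 × 1.11 = 7.400 m.
Braking distance = v²/(2a) = 6.6667² / (2 × 4.802) = 44.445 / 9.604 = 4.628 m.
Total = 7.400 + 4.628 = 12.028 m.

Total stopping distance ≈ 12.0 m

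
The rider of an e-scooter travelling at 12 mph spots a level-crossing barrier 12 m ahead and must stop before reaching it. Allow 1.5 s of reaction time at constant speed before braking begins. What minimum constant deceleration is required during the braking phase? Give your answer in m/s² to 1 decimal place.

12 mph × 0.44704 = 5.3645 m/s.
Distance covered during reaction = 5.3645 × 1.5 = 8.047 m.
Distance available for braking: 12 − 8.047 = 3.953 m.
v² = 2a·d ⇒ a = v²/(2d) = 5.3645² / (2 × 3.953) = 28.778 / 7.906 = 3.6400 m/s².

Required deceleration ≈ 3.6 m/s²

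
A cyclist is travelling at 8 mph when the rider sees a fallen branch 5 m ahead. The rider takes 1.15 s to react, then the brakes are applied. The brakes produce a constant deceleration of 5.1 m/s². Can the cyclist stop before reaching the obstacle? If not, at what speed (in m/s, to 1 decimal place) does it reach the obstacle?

8 mph × 0.44704 = 3.5763 m/s.
Reaction distance = 3.5763 × 1.15 = 4.113 m.
Braking distance needed to stop: v²/(2a) = 12.790 / 10.200 = 1.254 m, so total needed = 4.113 + 1.254 = 5.367 m > 5 m — it cannot stop.
Distance remaining when braking begins: 5 − 4.113 = 0.887 m.
v² = v₀² − 2a·d = 12.790 − 2 × 5.100 × 0.887 = 3.743 m²/s².
v = √3.743 = 1.935 m/s.

No — it strikes the obstacle at 1.9 m/s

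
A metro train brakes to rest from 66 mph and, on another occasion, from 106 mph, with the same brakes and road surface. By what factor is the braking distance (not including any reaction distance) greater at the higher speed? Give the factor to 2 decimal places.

Factor ≈ 2.58

Braking distance d = v²/(2a), so with a fixed, d ∝ v².
Factor = (106/66)² = 1.6061² = 2.5796.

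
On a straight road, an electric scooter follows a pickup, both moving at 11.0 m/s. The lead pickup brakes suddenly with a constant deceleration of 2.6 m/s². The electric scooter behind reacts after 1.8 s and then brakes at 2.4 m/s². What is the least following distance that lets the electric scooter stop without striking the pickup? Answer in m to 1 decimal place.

Minimum gap ≈ 21.7 m

Leader travels v²/(2a_L) = 121.000 / 5.200 = 23.269 m before stopping.
Follower covers v·t_r = 11.0000 × 1.8 = 19.800 m while reacting, then v²/(2a_F) = 121.000 / 4.800 = 25.208 m while braking, for a total of 19.800 + 25.208 = 45.008 m.
Since a_F ≤ a_L and the follower starts braking later, the follower is never slower than the leader, so the closest approach is when both have stopped.
Minimum gap = 45.008 − 23.269 = 21.739 m.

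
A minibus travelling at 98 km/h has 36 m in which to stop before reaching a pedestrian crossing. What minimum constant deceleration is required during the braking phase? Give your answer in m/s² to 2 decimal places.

Required deceleration ≈ 10.29 m/s²

98 km/h ÷ 3.6 = 27.2222 m/s.
v² = 2a·d ⇒ a = v²/(2d) = 27.2222² / (2 × 36.000) = 741.048 / 72.000 = 10.2923 m/s².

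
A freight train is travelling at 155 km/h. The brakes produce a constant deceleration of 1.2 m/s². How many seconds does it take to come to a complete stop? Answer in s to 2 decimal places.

Braking time ≈ 35.88 s

155 km/h ÷ 3.6 = 43.0556 m/s.
Braking time = v/a = 43.0556 / 1.200 = 35.880 s.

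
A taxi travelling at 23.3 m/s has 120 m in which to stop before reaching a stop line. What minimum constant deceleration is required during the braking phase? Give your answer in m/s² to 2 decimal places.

v² = 2a·d ⇒ a = v²/(2d) = 23.3000² / (2 × 120.000) = 542.890 / 240.000 = 2.2620 m/s².

Required deceleration ≈ 2.26 m/s²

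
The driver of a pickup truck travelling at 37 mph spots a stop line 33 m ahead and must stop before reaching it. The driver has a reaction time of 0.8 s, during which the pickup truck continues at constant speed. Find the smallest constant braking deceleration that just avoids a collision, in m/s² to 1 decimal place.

Required deceleration ≈ 6.9 m/s²

37 mph × 0.44704 = 16.5405 m/s.
Distance covered during reaction = 16.5405 × 0.8 = 13.232 m.
Distance available for braking: 33 − 13.232 = 19.768 m.
v² = 2a·d ⇒ a = v²/(2d) = 16.5405² / (2 × 19.768) = 273.588 / 39.536 = 6.9200 m/s².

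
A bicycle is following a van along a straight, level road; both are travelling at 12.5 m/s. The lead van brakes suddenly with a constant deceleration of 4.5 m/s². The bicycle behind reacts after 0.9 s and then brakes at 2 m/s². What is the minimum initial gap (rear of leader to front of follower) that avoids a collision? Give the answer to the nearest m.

Minimum gap ≈ 33 m

Leader travels v²/(2a_L) = 156.250 / 9.000 = 17.361 m before stopping.
Follower covers v·t_r = 12.5000 × 0.9 = 11.250 m while reacting, then v²/(2a_F) = 156.250 / 4.000 = 39.062 m while braking, for a total of 11.250 + 39.062 = 50.312 m.
Since a_F ≤ a_L and the follower starts braking later, the follower is never slower than the leader, so the closest approach is when both have stopped.
Minimum gap = 50.312 − 17.361 = 32.951 m.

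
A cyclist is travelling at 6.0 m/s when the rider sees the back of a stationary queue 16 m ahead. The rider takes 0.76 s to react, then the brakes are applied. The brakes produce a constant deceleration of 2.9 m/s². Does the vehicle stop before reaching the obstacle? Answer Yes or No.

Reaction distance = 6.0000 × 0.76 = 4.560 m.
Braking distance = v²/(2a) = 36.000 / 5.800 = 6.207 m.
Total stopping distance = 4.560 + 6.207 = 10.767 m, vs 16 m available — it stops with 16 − 10.767 = 5.233 m to spare.

Yes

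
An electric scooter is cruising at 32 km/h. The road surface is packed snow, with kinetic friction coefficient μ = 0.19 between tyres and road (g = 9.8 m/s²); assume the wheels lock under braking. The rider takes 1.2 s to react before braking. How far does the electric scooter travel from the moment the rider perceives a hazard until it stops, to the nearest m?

32 km/h ÷ 3.6 = 8.8889 m/s.
a = μg = 0.19 × 9.8 = 1.862 m/s².
Reaction distance = v·t_r = 8.8889 × 1.2 = 10.667 m.
Braking distance = v²/(2a) = 8.8889² / (2 × 1.862) = 79.013 / 3.724 = 21.217 m.
Total = 10.667 + 21.217 = 31.884 m.

Total stopping distance ≈ 32 m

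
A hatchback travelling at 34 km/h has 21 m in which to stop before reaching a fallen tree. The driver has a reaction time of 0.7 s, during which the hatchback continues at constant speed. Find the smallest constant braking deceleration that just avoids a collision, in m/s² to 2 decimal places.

Required deceleration ≈ 3.10 m/s²

34 km/h ÷ 3.6 = 9.4444 m/s.
Distance covered during reaction = 9.4444 × 0.7 = 6.611 m.
Distance available for braking: 21 − 6.611 = 14.389 m.
v² = 2a·d ⇒ a = v²/(2d) = 9.4444² / (2 × 14.389) = 89.197 / 28.778 = 3.0995 m/s².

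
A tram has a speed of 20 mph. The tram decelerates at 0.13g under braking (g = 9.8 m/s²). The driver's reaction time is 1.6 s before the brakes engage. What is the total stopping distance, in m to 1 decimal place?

Total stopping distance ≈ 45.7 m

20 mph × 0.44704 = 8.9408 m/s.
a = 0.13 × 9.8 = 1.274 m/s².
Reaction distance = v·t_r = 8.9408 × 1.6 = 14.305 m.
Braking distance = v²/(2a) = 8.9408² / (2 × 1.274) = 79.938 / 2.548 = 31.373 m.
Total = 14.305 + 31.373 = 45.678 m.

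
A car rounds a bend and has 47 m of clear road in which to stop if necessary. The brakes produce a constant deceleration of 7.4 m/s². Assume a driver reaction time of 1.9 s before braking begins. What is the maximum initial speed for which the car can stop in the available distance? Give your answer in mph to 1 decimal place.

Stopping distance: v·t_r + v²/(2a) = 47 with t_r = 1.9 s and a = 7.400 m/s².
So v² + 28.120 v − 695.60 = 0.
Positive root: v = −a·t_r + √((a·t_r)² + 2a·d) = −14.060 + √(197.684 + 695.60) = 15.8279 m/s.
15.8279 m/s ÷ 0.44704 = 35.406 mph.

Maximum speed ≈ 35.4 mph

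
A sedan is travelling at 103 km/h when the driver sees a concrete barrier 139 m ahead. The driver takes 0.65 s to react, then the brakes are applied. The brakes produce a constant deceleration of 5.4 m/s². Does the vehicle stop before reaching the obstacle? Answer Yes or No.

Yes

103 km/h ÷ 3.6 = 28.6111 m/s.
Reaction distance = 28.6111 × 0.65 = 18.597 m.
Braking distance = v²/(2a) = 818.595 / 10.800 = 75.796 m.
Total stopping distance = 18.597 + 75.796 = 94.393 m, vs 139 m available — it stops with 139 − 94.393 = 44.607 m to spare.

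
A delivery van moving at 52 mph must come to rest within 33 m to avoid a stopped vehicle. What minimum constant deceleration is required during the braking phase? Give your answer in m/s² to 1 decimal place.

Required deceleration ≈ 8.2 m/s²

52 mph × 0.44704 = 23.2461 m/s.
v² = 2a·d ⇒ a = v²/(2d) = 23.2461² / (2 × 33.000) = 540.381 / 66.000 = 8.1876 m/s².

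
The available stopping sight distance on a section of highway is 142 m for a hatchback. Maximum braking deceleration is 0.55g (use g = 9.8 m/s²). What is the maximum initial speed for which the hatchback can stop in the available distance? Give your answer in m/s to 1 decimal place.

a = 0.55 × 9.8 = 5.390 m/s².
v²/(2a) = d ⇒ v = √(2 × 5.390 × 142) = √1530.76 = 39.1249 m/s.

Maximum speed ≈ 39.1 m/s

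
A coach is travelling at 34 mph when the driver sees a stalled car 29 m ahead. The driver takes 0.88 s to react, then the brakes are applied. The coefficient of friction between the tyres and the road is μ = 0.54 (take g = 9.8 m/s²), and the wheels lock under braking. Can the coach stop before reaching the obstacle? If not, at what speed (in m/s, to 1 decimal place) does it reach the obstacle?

34 mph × 0.44704 = 15.1994 m/s.
a = μg = 0.54 × 9.8 = 5.292 m/s².
Reaction distance = 15.1994 × 0.88 = 13.375 m.
Braking distance needed to stop: v²/(2a) = 231.022 / 10.584 = 21.827 m, so total needed = 13.375 + 21.827 = 35.202 m > 29 m — it cannot stop.
Distance remaining when braking begins: 29 − 13.375 = 15.625 m.
v² = v₀² − 2a·d = 231.022 − 2 × 5.292 × 15.625 = 65.647 m²/s².
v = √65.647 = 8.102 m/s.

No — it strikes the obstacle at 8.1 m/s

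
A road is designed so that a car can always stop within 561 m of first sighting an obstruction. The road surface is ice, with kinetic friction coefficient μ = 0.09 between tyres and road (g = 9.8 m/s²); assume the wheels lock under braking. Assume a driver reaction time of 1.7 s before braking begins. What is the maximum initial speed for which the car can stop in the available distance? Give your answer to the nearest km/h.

Maximum speed ≈ 108 km/h

a = μg = 0.09 × 9.8 = 0.882 m/s².
Stopping distance: v·t_r + v²/(2a) = 561 with t_r = 1.7 s and a = 0.882 m/s².
So v² + 2.999 v − 989.60 = 0.
Positive root: v = −a·t_r + √((a·t_r)² + 2a·d) = −1.499 + √(2.247 + 989.60) = 29.9946 m/s.
29.9946 m/s × 3.6 = 107.981 km/h.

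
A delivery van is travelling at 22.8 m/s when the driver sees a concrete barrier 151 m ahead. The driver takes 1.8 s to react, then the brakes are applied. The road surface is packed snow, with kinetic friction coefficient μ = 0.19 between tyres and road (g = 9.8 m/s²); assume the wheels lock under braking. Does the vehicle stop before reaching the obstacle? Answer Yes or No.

a = μg = 0.19 × 9.8 = 1.862 m/s².
Reaction distance = 22.8000 × 1.8 = 41.040 m.
Braking distance = v²/(2a) = 519.840 / 3.724 = 139.592 m.
Total stopping distance = 41.040 + 139.592 = 180.632 m, vs 151 m available — it cannot stop in time and overshoots by 180.632 − 151 = 29.632 m.

No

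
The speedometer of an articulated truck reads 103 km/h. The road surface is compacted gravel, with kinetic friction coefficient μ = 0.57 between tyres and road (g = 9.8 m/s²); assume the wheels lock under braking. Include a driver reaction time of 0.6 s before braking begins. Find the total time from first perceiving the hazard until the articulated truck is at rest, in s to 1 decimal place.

Total time ≈ 5.7 s

103 km/h ÷ 3.6 = 28.6111 m/s.
a = μg = 0.57 × 9.8 = 5.586 m/s².
Braking time = v/a = 28.6111 / 5.586 = 5.122 s.
Total = 0.6 + 5.122 = 5.722 s.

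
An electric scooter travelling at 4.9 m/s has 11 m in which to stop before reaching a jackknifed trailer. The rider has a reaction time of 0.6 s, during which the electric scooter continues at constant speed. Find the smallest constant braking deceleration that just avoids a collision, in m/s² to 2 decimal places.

Distance covered during reaction = 4.9000 × 0.6 = 2.940 m.
Distance available for braking: 11 − 2.940 = 8.060 m.
v² = 2a·d ⇒ a = v²/(2d) = 4.9000² / (2 × 8.060) = 24.010 / 16.120 = 1.4895 m/s².

Required deceleration ≈ 1.49 m/s²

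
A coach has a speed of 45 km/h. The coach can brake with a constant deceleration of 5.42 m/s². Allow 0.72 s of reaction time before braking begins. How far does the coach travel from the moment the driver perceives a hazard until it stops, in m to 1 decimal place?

Total stopping distance ≈ 23.4 m

45 km/h ÷ 3.6 = 12.5000 m/s.
Reaction distance = v·t_r = 12.5000 × 0.72 = 9.000 m.
Braking distance = v²/(2a) = 12.5000² / (2 × 5.420) = 156.250 / 10.840 = 14.414 m.
Total = 9.000 + 14.414 = 23.414 m.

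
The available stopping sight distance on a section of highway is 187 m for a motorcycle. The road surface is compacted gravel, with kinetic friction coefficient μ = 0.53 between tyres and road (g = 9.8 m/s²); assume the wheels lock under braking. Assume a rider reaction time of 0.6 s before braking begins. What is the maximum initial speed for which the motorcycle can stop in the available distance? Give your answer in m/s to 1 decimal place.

a = μg = 0.53 × 9.8 = 5.194 m/s².
Stopping distance: v·t_r + v²/(2a) = 187 with t_r = 0.6 s and a = 5.194 m/s².
So v² + 6.233 v − 1942.56 = 0.
Positive root: v = −a·t_r + √((a·t_r)² + 2a·d) = −3.116 + √(9.709 + 1942.56) = 41.0685 m/s.

Maximum speed ≈ 41.1 m/s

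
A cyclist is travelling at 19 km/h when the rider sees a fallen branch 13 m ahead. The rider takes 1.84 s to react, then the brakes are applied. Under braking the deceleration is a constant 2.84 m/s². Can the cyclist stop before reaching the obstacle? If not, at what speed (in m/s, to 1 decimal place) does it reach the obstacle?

No — it strikes the obstacle at 3.0 m/s

19 km/h ÷ 3.6 = 5.2778 m/s.
Reaction distance = 5.2778 × 1.84 = 9.711 m.
Braking distance needed to stop: v²/(2a) = 27.855 / 5.680 = 4.904 m, so total needed = 9.711 + 4.904 = 14.615 m > 13 m — it cannot stop.
Distance remaining when braking begins: 13 − 9.711 = 3.289 m.
v² = v₀² − 2a·d = 27.855 − 2 × 2.840 × 3.289 = 9.173 m²/s².
v = √9.173 = 3.029 m/s.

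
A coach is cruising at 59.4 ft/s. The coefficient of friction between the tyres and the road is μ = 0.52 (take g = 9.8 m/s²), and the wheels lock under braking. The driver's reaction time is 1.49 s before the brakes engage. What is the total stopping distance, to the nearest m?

59.4 ft/s × 0.3048 = 18.1051 m/s.
a = μg = 0.52 × 9.8 = 5.096 m/s².
Reaction distance = v·t_r = 18.1051 × 1.49 = 26.977 m.
Braking distance = v²/(2a) = 18.1051² / (2 × 5.096) = 327.795 / 10.192 = 32.162 m.
Total = 26.977 + 32.162 = 59.139 m.

Total stopping distance ≈ 59 m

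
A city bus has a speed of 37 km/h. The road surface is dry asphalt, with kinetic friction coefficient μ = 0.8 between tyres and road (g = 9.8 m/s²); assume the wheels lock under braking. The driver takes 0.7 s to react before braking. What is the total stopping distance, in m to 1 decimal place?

Total stopping distance ≈ 13.9 m

37 km/h ÷ 3.6 = 10.2778 m/s.
a = μg = 0.8 × 9.8 = 7.840 m/s².
Reaction distance = v·t_r = 10.2778 × 0.7 = 7.194 m.
Braking distance = v²/(2a) = 10.2778² / (2 × 7.840) = 105.633 / 15.680 = 6.737 m.
Total = 7.194 + 6.737 = 13.931 m.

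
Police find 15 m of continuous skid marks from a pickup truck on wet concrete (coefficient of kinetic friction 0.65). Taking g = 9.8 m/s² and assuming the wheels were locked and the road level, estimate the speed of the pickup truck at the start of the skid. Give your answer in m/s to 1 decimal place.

Deceleration a = μg = 0.65 × 9.8 = 6.370 m/s².
v = √(2a·d) = √(2 × 6.370 × 15) = √191.100 = 13.8239 m/s.

Initial speed ≈ 13.8 m/s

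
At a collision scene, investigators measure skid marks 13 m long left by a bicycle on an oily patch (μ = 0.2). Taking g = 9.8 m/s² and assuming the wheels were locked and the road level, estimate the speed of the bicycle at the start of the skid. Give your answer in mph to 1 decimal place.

Initial speed ≈ 16.0 mph

Deceleration a = μg = 0.2 × 9.8 = 1.960 m/s².
v = √(2a·d) = √(2 × 1.960 × 13) = √50.960 = 7.1386 m/s.
= 7.1386 ÷ 0.44704 = 15.969 mph.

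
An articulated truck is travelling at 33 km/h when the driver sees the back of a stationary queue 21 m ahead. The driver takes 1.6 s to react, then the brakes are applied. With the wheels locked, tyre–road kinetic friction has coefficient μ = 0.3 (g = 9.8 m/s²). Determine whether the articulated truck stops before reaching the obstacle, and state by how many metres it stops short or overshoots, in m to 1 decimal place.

33 km/h ÷ 3.6 = 9.1667 m/s.
a = μg = 0.3 × 9.8 = 2.940 m/s².
Reaction distance = 9.1667 × 1.6 = 14.667 m.
Braking distance = v²/(2a) = 84.028 / 5.880 = 14.290 m.
Total stopping distance = 14.667 + 14.290 = 28.957 m, vs 21 m available — it cannot stop in time and overshoots by 28.957 − 21 = 7.957 m.

No — it overshoots by 8.0 m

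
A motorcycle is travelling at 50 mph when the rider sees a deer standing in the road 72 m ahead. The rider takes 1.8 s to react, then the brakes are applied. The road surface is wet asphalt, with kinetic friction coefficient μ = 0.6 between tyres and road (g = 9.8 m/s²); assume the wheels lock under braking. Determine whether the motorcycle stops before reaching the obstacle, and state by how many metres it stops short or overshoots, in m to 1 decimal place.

No — it overshoots by 10.7 m

50 mph × 0.44704 = 22.3520 m/s.
a = μg = 0.6 × 9.8 = 5.880 m/s².
Reaction distance = 22.3520 × 1.8 = 40.234 m.
Braking distance = v²/(2a) = 499.612 / 11.760 = 42.484 m.
Total stopping distance = 40.234 + 42.484 = 82.718 m, vs 72 m available — it cannot stop in time and overshoots by 82.718 − 72 = 10.718 m.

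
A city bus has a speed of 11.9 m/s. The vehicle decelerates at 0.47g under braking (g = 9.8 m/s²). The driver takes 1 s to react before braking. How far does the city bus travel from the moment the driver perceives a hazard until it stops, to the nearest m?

a = 0.47 × 9.8 = 4.606 m/s².
Reaction distance = v·t_r = 11.9000 × 1 = 11.900 m.
Braking distance = v²/(2a) = 11.9000² / (2 × 4.606) = 141.610 / 9.212 = 15.372 m.
Total = 11.900 + 15.372 = 27.272 m.

Total stopping distance ≈ 27 m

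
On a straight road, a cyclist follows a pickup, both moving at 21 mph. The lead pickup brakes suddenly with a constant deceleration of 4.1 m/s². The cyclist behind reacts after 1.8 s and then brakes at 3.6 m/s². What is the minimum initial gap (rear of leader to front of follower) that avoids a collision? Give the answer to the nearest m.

Minimum gap ≈ 18 m

21 mph × 0.44704 = 9.3878 m/s.
Leader travels v²/(2a_L) = 88.131 / 8.200 = 10.748 m before stopping.
Follower covers v·t_r = 9.3878 × 1.8 = 16.898 m while reacting, then v²/(2a_F) = 88.131 / 7.200 = 12.240 m while braking, for a total of 16.898 + 12.240 = 29.138 m.
Since a_F ≤ a_L and the follower starts braking later, the follower is never slower than the leader, so the closest approach is when both have stopped.
Minimum gap = 29.138 − 10.748 = 18.390 m.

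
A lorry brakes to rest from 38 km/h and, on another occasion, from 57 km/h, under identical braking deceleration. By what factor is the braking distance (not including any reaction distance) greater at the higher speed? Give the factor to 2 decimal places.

Braking distance d = v²/(2a), so with a fixed, d ∝ v².
Factor = (57/38)² = 1.5000² = 2.2500.

Factor ≈ 2.25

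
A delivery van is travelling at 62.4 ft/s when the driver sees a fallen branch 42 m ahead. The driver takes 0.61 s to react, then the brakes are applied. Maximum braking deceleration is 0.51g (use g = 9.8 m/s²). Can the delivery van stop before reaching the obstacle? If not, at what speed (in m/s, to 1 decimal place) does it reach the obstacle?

No — it strikes the obstacle at 7.6 m/s

62.4 ft/s × 0.3048 = 19.0195 m/s.
a = 0.51 × 9.8 = 4.998 m/s².
Reaction distance = 19.0195 × 0.61 = 11.602 m.
Braking distance needed to stop: v²/(2a) = 361.741 / 9.996 = 36.189 m, so total needed = 11.602 + 36.189 = 47.791 m > 42 m — it cannot stop.
Distance remaining when braking begins: 42 − 11.602 = 30.398 m.
v² = v₀² − 2a·d = 361.741 − 2 × 4.998 × 30.398 = 57.883 m²/s².
v = √57.883 = 7.608 m/s.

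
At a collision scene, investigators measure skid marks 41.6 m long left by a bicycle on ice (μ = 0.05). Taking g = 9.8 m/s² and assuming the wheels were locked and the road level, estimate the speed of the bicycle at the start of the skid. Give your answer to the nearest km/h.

Initial speed ≈ 23 km/h

Deceleration a = μg = 0.05 × 9.8 = 0.490 m/s².
v = √(2a·d) = √(2 × 0.490 × 41.6) = √40.768 = 6.3850 m/s.
= 6.3850 × 3.6 = 22.986 km/h.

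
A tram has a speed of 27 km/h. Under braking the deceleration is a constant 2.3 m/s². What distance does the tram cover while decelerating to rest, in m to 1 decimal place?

Braking distance ≈ 12.2 m

27 km/h ÷ 3.6 = 7.5000 m/s.
Braking distance = v²/(2a) = 7.5000² / (2 × 2.300) = 56.250 / 4.600 = 12.228 m.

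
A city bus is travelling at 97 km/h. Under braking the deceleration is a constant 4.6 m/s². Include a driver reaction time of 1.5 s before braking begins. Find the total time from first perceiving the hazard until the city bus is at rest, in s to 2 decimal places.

97 km/h ÷ 3.6 = 26.9444 m/s.
Braking time = v/a = 26.9444 / 4.600 = 5.857 s.
Total = 1.5 + 5.857 = 7.357 s.

Total time ≈ 7.36 s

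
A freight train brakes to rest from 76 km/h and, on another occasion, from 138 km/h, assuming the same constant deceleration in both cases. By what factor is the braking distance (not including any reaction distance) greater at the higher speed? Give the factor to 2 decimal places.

Factor ≈ 3.30

Braking distance d = v²/(2a), so with a fixed, d ∝ v².
Factor = (138/76)² = 1.8158² = 3.2971.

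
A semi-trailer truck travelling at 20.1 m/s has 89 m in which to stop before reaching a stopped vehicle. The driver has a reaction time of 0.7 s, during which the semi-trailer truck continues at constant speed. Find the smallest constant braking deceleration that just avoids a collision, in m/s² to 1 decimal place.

Required deceleration ≈ 2.7 m/s²

Distance covered during reaction = 20.1000 × 0.7 = 14.070 m.
Distance available for braking: 89 − 14.070 = 74.930 m.
v² = 2a·d ⇒ a = v²/(2d) = 20.1000² / (2 × 74.930) = 404.010 / 149.860 = 2.6959 m/s².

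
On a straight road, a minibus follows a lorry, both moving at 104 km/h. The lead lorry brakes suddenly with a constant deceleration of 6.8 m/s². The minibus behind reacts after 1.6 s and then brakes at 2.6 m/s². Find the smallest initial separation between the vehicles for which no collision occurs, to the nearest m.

Minimum gap ≈ 145 m

104 km/h ÷ 3.6 = 28.8889 m/s.
Leader travels v²/(2a_L) = 834.569 / 13.600 = 61.365 m before stopping.
Follower covers v·t_r = 28.8889 × 1.6 = 46.222 m while reacting, then v²/(2a_F) = 834.569 / 5.200 = 160.494 m while braking, for a total of 46.222 + 160.494 = 206.716 m.
Since a_F ≤ a_L and the follower starts braking later, the follower is never slower than the leader, so the closest approach is when both have stopped.
Minimum gap = 206.716 − 61.365 = 145.351 m.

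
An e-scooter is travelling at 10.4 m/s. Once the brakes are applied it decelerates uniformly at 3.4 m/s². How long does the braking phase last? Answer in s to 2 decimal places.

Braking time ≈ 3.06 s

Braking time = v/a = 10.4000 / 3.400 = 3.059 s.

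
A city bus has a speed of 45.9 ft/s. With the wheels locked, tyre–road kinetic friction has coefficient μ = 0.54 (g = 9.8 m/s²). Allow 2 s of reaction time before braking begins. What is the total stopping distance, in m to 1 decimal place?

45.9 ft/s × 0.3048 = 13.9903 m/s.
a = μg = 0.54 × 9.8 = 5.292 m/s².
Reaction distance = v·t_r = 13.9903 × 2 = 27.981 m.
Braking distance = v²/(2a) = 13.9903² / (2 × 5.292) = 195.728 / 10.584 = 18.493 m.
Total = 27.981 + 18.493 = 46.474 m.

Total stopping distance ≈ 46.5 m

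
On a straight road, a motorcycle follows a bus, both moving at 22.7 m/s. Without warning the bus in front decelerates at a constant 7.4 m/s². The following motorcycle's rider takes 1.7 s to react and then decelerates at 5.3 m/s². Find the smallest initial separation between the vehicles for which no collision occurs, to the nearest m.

Minimum gap ≈ 52 m

Leader travels v²/(2a_L) = 515.290 / 14.800 = 34.817 m before stopping.
Follower covers v·t_r = 22.7000 × 1.7 = 38.590 m while reacting, then v²/(2a_F) = 515.290 / 10.600 = 48.612 m while braking, for a total of 38.590 + 48.612 = 87.202 m.
Since a_F ≤ a_L and the follower starts braking later, the follower is never slower than the leader, so the closest approach is when both have stopped.
Minimum gap = 87.202 − 34.817 = 52.385 m.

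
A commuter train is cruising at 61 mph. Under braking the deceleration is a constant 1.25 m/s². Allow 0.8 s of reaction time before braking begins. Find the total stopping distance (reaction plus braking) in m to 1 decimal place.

Total stopping distance ≈ 319.3 m

61 mph × 0.44704 = 27.2694 m/s.
Reaction distance = v·t_r = 27.2694 × 0.8 = 21.816 m.
Braking distance = v²/(2a) = 27.2694² / (2 × 1.250) = 743.620 / 2.500 = 297.448 m.
Total = 21.816 + 297.448 = 319.264 m.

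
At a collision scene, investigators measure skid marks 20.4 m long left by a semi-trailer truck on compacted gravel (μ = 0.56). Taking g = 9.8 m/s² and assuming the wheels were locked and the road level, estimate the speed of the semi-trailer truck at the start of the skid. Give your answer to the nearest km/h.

Deceleration a = μg = 0.56 × 9.8 = 5.488 m/s².
v = √(2a·d) = √(2 × 5.488 × 20.4) = √223.910 = 14.9636 m/s.
= 14.9636 × 3.6 = 53.869 km/h.

Initial speed ≈ 54 km/h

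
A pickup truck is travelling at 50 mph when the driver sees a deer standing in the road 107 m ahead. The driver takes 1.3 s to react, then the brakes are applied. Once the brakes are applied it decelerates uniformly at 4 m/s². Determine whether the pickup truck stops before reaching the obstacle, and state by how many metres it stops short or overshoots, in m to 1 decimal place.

Yes — it stops 15.5 m short of the obstacle

50 mph × 0.44704 = 22.3520 m/s.
Reaction distance = 22.3520 × 1.3 = 29.058 m.
Braking distance = v²/(2a) = 499.612 / 8.000 = 62.452 m.
Total stopping distance = 29.058 + 62.452 = 91.510 m, vs 107 m available — it stops with 107 − 91.510 = 15.490 m to spare.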